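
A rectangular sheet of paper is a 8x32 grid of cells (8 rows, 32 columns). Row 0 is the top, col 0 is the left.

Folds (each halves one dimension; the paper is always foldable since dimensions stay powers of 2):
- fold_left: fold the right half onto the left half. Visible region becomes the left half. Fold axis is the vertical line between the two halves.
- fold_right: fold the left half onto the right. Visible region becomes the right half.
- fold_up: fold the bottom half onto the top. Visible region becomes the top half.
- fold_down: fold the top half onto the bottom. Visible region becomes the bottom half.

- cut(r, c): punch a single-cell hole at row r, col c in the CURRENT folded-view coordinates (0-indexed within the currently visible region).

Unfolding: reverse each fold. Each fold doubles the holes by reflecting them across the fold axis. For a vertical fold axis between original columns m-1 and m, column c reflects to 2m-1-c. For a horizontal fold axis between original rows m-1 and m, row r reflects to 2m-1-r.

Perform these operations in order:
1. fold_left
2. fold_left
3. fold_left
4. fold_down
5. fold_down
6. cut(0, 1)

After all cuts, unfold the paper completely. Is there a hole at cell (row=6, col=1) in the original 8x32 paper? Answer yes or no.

Answer: yes

Derivation:
Op 1 fold_left: fold axis v@16; visible region now rows[0,8) x cols[0,16) = 8x16
Op 2 fold_left: fold axis v@8; visible region now rows[0,8) x cols[0,8) = 8x8
Op 3 fold_left: fold axis v@4; visible region now rows[0,8) x cols[0,4) = 8x4
Op 4 fold_down: fold axis h@4; visible region now rows[4,8) x cols[0,4) = 4x4
Op 5 fold_down: fold axis h@6; visible region now rows[6,8) x cols[0,4) = 2x4
Op 6 cut(0, 1): punch at orig (6,1); cuts so far [(6, 1)]; region rows[6,8) x cols[0,4) = 2x4
Unfold 1 (reflect across h@6): 2 holes -> [(5, 1), (6, 1)]
Unfold 2 (reflect across h@4): 4 holes -> [(1, 1), (2, 1), (5, 1), (6, 1)]
Unfold 3 (reflect across v@4): 8 holes -> [(1, 1), (1, 6), (2, 1), (2, 6), (5, 1), (5, 6), (6, 1), (6, 6)]
Unfold 4 (reflect across v@8): 16 holes -> [(1, 1), (1, 6), (1, 9), (1, 14), (2, 1), (2, 6), (2, 9), (2, 14), (5, 1), (5, 6), (5, 9), (5, 14), (6, 1), (6, 6), (6, 9), (6, 14)]
Unfold 5 (reflect across v@16): 32 holes -> [(1, 1), (1, 6), (1, 9), (1, 14), (1, 17), (1, 22), (1, 25), (1, 30), (2, 1), (2, 6), (2, 9), (2, 14), (2, 17), (2, 22), (2, 25), (2, 30), (5, 1), (5, 6), (5, 9), (5, 14), (5, 17), (5, 22), (5, 25), (5, 30), (6, 1), (6, 6), (6, 9), (6, 14), (6, 17), (6, 22), (6, 25), (6, 30)]
Holes: [(1, 1), (1, 6), (1, 9), (1, 14), (1, 17), (1, 22), (1, 25), (1, 30), (2, 1), (2, 6), (2, 9), (2, 14), (2, 17), (2, 22), (2, 25), (2, 30), (5, 1), (5, 6), (5, 9), (5, 14), (5, 17), (5, 22), (5, 25), (5, 30), (6, 1), (6, 6), (6, 9), (6, 14), (6, 17), (6, 22), (6, 25), (6, 30)]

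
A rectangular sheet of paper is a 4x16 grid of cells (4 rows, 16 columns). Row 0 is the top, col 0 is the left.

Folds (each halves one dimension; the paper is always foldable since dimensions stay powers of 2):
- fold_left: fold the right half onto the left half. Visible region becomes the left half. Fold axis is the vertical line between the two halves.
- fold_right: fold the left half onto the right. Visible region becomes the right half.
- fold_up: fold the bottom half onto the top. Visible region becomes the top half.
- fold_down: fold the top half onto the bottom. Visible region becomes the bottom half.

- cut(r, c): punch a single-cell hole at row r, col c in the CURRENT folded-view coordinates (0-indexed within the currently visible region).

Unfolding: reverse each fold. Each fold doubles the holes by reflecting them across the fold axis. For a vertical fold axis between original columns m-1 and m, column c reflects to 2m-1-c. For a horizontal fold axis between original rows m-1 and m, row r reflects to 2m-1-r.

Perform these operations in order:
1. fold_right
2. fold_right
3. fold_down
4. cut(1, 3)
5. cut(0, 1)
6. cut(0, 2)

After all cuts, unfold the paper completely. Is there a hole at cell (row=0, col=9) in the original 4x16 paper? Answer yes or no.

Op 1 fold_right: fold axis v@8; visible region now rows[0,4) x cols[8,16) = 4x8
Op 2 fold_right: fold axis v@12; visible region now rows[0,4) x cols[12,16) = 4x4
Op 3 fold_down: fold axis h@2; visible region now rows[2,4) x cols[12,16) = 2x4
Op 4 cut(1, 3): punch at orig (3,15); cuts so far [(3, 15)]; region rows[2,4) x cols[12,16) = 2x4
Op 5 cut(0, 1): punch at orig (2,13); cuts so far [(2, 13), (3, 15)]; region rows[2,4) x cols[12,16) = 2x4
Op 6 cut(0, 2): punch at orig (2,14); cuts so far [(2, 13), (2, 14), (3, 15)]; region rows[2,4) x cols[12,16) = 2x4
Unfold 1 (reflect across h@2): 6 holes -> [(0, 15), (1, 13), (1, 14), (2, 13), (2, 14), (3, 15)]
Unfold 2 (reflect across v@12): 12 holes -> [(0, 8), (0, 15), (1, 9), (1, 10), (1, 13), (1, 14), (2, 9), (2, 10), (2, 13), (2, 14), (3, 8), (3, 15)]
Unfold 3 (reflect across v@8): 24 holes -> [(0, 0), (0, 7), (0, 8), (0, 15), (1, 1), (1, 2), (1, 5), (1, 6), (1, 9), (1, 10), (1, 13), (1, 14), (2, 1), (2, 2), (2, 5), (2, 6), (2, 9), (2, 10), (2, 13), (2, 14), (3, 0), (3, 7), (3, 8), (3, 15)]
Holes: [(0, 0), (0, 7), (0, 8), (0, 15), (1, 1), (1, 2), (1, 5), (1, 6), (1, 9), (1, 10), (1, 13), (1, 14), (2, 1), (2, 2), (2, 5), (2, 6), (2, 9), (2, 10), (2, 13), (2, 14), (3, 0), (3, 7), (3, 8), (3, 15)]

Answer: no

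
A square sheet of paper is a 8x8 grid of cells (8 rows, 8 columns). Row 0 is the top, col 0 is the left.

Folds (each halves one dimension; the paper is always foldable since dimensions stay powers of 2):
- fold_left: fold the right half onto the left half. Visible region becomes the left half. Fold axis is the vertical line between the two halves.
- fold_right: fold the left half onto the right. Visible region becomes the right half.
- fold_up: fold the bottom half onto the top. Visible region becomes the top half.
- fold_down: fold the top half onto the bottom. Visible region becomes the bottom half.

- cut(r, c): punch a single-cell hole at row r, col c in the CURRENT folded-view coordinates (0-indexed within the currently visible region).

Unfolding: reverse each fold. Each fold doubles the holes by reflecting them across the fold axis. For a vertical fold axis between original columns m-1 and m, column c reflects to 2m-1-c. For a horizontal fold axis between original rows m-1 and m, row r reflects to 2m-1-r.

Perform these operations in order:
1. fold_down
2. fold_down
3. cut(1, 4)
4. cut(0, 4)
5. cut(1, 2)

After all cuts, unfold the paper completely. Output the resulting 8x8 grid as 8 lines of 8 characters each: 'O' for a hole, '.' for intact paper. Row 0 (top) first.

Answer: ..O.O...
....O...
....O...
..O.O...
..O.O...
....O...
....O...
..O.O...

Derivation:
Op 1 fold_down: fold axis h@4; visible region now rows[4,8) x cols[0,8) = 4x8
Op 2 fold_down: fold axis h@6; visible region now rows[6,8) x cols[0,8) = 2x8
Op 3 cut(1, 4): punch at orig (7,4); cuts so far [(7, 4)]; region rows[6,8) x cols[0,8) = 2x8
Op 4 cut(0, 4): punch at orig (6,4); cuts so far [(6, 4), (7, 4)]; region rows[6,8) x cols[0,8) = 2x8
Op 5 cut(1, 2): punch at orig (7,2); cuts so far [(6, 4), (7, 2), (7, 4)]; region rows[6,8) x cols[0,8) = 2x8
Unfold 1 (reflect across h@6): 6 holes -> [(4, 2), (4, 4), (5, 4), (6, 4), (7, 2), (7, 4)]
Unfold 2 (reflect across h@4): 12 holes -> [(0, 2), (0, 4), (1, 4), (2, 4), (3, 2), (3, 4), (4, 2), (4, 4), (5, 4), (6, 4), (7, 2), (7, 4)]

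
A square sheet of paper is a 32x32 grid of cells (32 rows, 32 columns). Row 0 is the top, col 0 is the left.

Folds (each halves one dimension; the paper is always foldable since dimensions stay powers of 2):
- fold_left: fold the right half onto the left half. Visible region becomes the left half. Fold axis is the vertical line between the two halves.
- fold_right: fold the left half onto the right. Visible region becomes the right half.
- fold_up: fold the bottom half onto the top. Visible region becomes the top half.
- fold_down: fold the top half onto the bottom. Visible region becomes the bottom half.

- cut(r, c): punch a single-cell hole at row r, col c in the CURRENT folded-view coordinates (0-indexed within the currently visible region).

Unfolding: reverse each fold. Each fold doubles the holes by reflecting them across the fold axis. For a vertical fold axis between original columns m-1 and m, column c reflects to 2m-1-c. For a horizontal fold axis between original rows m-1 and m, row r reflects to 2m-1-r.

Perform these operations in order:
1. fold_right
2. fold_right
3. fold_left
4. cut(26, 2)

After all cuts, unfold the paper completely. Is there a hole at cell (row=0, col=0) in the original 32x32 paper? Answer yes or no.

Op 1 fold_right: fold axis v@16; visible region now rows[0,32) x cols[16,32) = 32x16
Op 2 fold_right: fold axis v@24; visible region now rows[0,32) x cols[24,32) = 32x8
Op 3 fold_left: fold axis v@28; visible region now rows[0,32) x cols[24,28) = 32x4
Op 4 cut(26, 2): punch at orig (26,26); cuts so far [(26, 26)]; region rows[0,32) x cols[24,28) = 32x4
Unfold 1 (reflect across v@28): 2 holes -> [(26, 26), (26, 29)]
Unfold 2 (reflect across v@24): 4 holes -> [(26, 18), (26, 21), (26, 26), (26, 29)]
Unfold 3 (reflect across v@16): 8 holes -> [(26, 2), (26, 5), (26, 10), (26, 13), (26, 18), (26, 21), (26, 26), (26, 29)]
Holes: [(26, 2), (26, 5), (26, 10), (26, 13), (26, 18), (26, 21), (26, 26), (26, 29)]

Answer: no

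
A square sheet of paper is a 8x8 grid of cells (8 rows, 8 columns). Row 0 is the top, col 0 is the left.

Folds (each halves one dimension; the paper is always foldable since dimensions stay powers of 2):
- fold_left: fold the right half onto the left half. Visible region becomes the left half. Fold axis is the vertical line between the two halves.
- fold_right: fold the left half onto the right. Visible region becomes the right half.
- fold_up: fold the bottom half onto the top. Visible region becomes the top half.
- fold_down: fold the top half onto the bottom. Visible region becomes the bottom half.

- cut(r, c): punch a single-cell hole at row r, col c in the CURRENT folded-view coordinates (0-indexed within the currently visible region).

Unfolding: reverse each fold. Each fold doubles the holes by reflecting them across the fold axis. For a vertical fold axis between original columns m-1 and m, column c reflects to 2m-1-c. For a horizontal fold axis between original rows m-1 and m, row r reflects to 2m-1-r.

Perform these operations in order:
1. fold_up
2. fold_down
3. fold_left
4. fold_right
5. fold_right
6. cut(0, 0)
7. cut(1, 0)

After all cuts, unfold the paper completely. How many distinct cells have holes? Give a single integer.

Answer: 64

Derivation:
Op 1 fold_up: fold axis h@4; visible region now rows[0,4) x cols[0,8) = 4x8
Op 2 fold_down: fold axis h@2; visible region now rows[2,4) x cols[0,8) = 2x8
Op 3 fold_left: fold axis v@4; visible region now rows[2,4) x cols[0,4) = 2x4
Op 4 fold_right: fold axis v@2; visible region now rows[2,4) x cols[2,4) = 2x2
Op 5 fold_right: fold axis v@3; visible region now rows[2,4) x cols[3,4) = 2x1
Op 6 cut(0, 0): punch at orig (2,3); cuts so far [(2, 3)]; region rows[2,4) x cols[3,4) = 2x1
Op 7 cut(1, 0): punch at orig (3,3); cuts so far [(2, 3), (3, 3)]; region rows[2,4) x cols[3,4) = 2x1
Unfold 1 (reflect across v@3): 4 holes -> [(2, 2), (2, 3), (3, 2), (3, 3)]
Unfold 2 (reflect across v@2): 8 holes -> [(2, 0), (2, 1), (2, 2), (2, 3), (3, 0), (3, 1), (3, 2), (3, 3)]
Unfold 3 (reflect across v@4): 16 holes -> [(2, 0), (2, 1), (2, 2), (2, 3), (2, 4), (2, 5), (2, 6), (2, 7), (3, 0), (3, 1), (3, 2), (3, 3), (3, 4), (3, 5), (3, 6), (3, 7)]
Unfold 4 (reflect across h@2): 32 holes -> [(0, 0), (0, 1), (0, 2), (0, 3), (0, 4), (0, 5), (0, 6), (0, 7), (1, 0), (1, 1), (1, 2), (1, 3), (1, 4), (1, 5), (1, 6), (1, 7), (2, 0), (2, 1), (2, 2), (2, 3), (2, 4), (2, 5), (2, 6), (2, 7), (3, 0), (3, 1), (3, 2), (3, 3), (3, 4), (3, 5), (3, 6), (3, 7)]
Unfold 5 (reflect across h@4): 64 holes -> [(0, 0), (0, 1), (0, 2), (0, 3), (0, 4), (0, 5), (0, 6), (0, 7), (1, 0), (1, 1), (1, 2), (1, 3), (1, 4), (1, 5), (1, 6), (1, 7), (2, 0), (2, 1), (2, 2), (2, 3), (2, 4), (2, 5), (2, 6), (2, 7), (3, 0), (3, 1), (3, 2), (3, 3), (3, 4), (3, 5), (3, 6), (3, 7), (4, 0), (4, 1), (4, 2), (4, 3), (4, 4), (4, 5), (4, 6), (4, 7), (5, 0), (5, 1), (5, 2), (5, 3), (5, 4), (5, 5), (5, 6), (5, 7), (6, 0), (6, 1), (6, 2), (6, 3), (6, 4), (6, 5), (6, 6), (6, 7), (7, 0), (7, 1), (7, 2), (7, 3), (7, 4), (7, 5), (7, 6), (7, 7)]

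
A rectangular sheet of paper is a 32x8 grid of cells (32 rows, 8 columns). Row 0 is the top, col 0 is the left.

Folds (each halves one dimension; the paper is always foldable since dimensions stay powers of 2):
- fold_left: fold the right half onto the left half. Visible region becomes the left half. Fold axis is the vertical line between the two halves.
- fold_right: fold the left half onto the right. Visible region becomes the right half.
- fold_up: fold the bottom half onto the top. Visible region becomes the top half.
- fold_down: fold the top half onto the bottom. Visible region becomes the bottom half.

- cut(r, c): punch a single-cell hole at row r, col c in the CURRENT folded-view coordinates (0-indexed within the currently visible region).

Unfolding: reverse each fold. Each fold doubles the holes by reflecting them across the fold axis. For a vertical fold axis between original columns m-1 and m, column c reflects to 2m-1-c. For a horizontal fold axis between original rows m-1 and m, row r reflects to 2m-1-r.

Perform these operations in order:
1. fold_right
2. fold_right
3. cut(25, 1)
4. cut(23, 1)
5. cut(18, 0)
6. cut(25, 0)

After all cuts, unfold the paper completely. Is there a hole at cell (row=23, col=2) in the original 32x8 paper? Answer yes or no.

Answer: no

Derivation:
Op 1 fold_right: fold axis v@4; visible region now rows[0,32) x cols[4,8) = 32x4
Op 2 fold_right: fold axis v@6; visible region now rows[0,32) x cols[6,8) = 32x2
Op 3 cut(25, 1): punch at orig (25,7); cuts so far [(25, 7)]; region rows[0,32) x cols[6,8) = 32x2
Op 4 cut(23, 1): punch at orig (23,7); cuts so far [(23, 7), (25, 7)]; region rows[0,32) x cols[6,8) = 32x2
Op 5 cut(18, 0): punch at orig (18,6); cuts so far [(18, 6), (23, 7), (25, 7)]; region rows[0,32) x cols[6,8) = 32x2
Op 6 cut(25, 0): punch at orig (25,6); cuts so far [(18, 6), (23, 7), (25, 6), (25, 7)]; region rows[0,32) x cols[6,8) = 32x2
Unfold 1 (reflect across v@6): 8 holes -> [(18, 5), (18, 6), (23, 4), (23, 7), (25, 4), (25, 5), (25, 6), (25, 7)]
Unfold 2 (reflect across v@4): 16 holes -> [(18, 1), (18, 2), (18, 5), (18, 6), (23, 0), (23, 3), (23, 4), (23, 7), (25, 0), (25, 1), (25, 2), (25, 3), (25, 4), (25, 5), (25, 6), (25, 7)]
Holes: [(18, 1), (18, 2), (18, 5), (18, 6), (23, 0), (23, 3), (23, 4), (23, 7), (25, 0), (25, 1), (25, 2), (25, 3), (25, 4), (25, 5), (25, 6), (25, 7)]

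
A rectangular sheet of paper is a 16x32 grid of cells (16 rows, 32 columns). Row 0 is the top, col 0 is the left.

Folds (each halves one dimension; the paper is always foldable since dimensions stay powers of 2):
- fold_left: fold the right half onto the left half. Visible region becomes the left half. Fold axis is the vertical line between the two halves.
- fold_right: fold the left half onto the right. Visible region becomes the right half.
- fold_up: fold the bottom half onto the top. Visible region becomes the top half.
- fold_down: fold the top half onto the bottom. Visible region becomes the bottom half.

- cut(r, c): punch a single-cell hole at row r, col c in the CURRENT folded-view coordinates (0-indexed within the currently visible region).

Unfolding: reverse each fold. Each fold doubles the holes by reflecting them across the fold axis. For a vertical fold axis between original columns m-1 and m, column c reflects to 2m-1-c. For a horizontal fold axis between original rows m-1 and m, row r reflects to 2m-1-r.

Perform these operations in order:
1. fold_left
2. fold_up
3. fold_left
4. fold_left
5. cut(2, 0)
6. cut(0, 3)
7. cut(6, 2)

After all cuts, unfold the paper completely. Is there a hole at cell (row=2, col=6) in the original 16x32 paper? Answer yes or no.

Op 1 fold_left: fold axis v@16; visible region now rows[0,16) x cols[0,16) = 16x16
Op 2 fold_up: fold axis h@8; visible region now rows[0,8) x cols[0,16) = 8x16
Op 3 fold_left: fold axis v@8; visible region now rows[0,8) x cols[0,8) = 8x8
Op 4 fold_left: fold axis v@4; visible region now rows[0,8) x cols[0,4) = 8x4
Op 5 cut(2, 0): punch at orig (2,0); cuts so far [(2, 0)]; region rows[0,8) x cols[0,4) = 8x4
Op 6 cut(0, 3): punch at orig (0,3); cuts so far [(0, 3), (2, 0)]; region rows[0,8) x cols[0,4) = 8x4
Op 7 cut(6, 2): punch at orig (6,2); cuts so far [(0, 3), (2, 0), (6, 2)]; region rows[0,8) x cols[0,4) = 8x4
Unfold 1 (reflect across v@4): 6 holes -> [(0, 3), (0, 4), (2, 0), (2, 7), (6, 2), (6, 5)]
Unfold 2 (reflect across v@8): 12 holes -> [(0, 3), (0, 4), (0, 11), (0, 12), (2, 0), (2, 7), (2, 8), (2, 15), (6, 2), (6, 5), (6, 10), (6, 13)]
Unfold 3 (reflect across h@8): 24 holes -> [(0, 3), (0, 4), (0, 11), (0, 12), (2, 0), (2, 7), (2, 8), (2, 15), (6, 2), (6, 5), (6, 10), (6, 13), (9, 2), (9, 5), (9, 10), (9, 13), (13, 0), (13, 7), (13, 8), (13, 15), (15, 3), (15, 4), (15, 11), (15, 12)]
Unfold 4 (reflect across v@16): 48 holes -> [(0, 3), (0, 4), (0, 11), (0, 12), (0, 19), (0, 20), (0, 27), (0, 28), (2, 0), (2, 7), (2, 8), (2, 15), (2, 16), (2, 23), (2, 24), (2, 31), (6, 2), (6, 5), (6, 10), (6, 13), (6, 18), (6, 21), (6, 26), (6, 29), (9, 2), (9, 5), (9, 10), (9, 13), (9, 18), (9, 21), (9, 26), (9, 29), (13, 0), (13, 7), (13, 8), (13, 15), (13, 16), (13, 23), (13, 24), (13, 31), (15, 3), (15, 4), (15, 11), (15, 12), (15, 19), (15, 20), (15, 27), (15, 28)]
Holes: [(0, 3), (0, 4), (0, 11), (0, 12), (0, 19), (0, 20), (0, 27), (0, 28), (2, 0), (2, 7), (2, 8), (2, 15), (2, 16), (2, 23), (2, 24), (2, 31), (6, 2), (6, 5), (6, 10), (6, 13), (6, 18), (6, 21), (6, 26), (6, 29), (9, 2), (9, 5), (9, 10), (9, 13), (9, 18), (9, 21), (9, 26), (9, 29), (13, 0), (13, 7), (13, 8), (13, 15), (13, 16), (13, 23), (13, 24), (13, 31), (15, 3), (15, 4), (15, 11), (15, 12), (15, 19), (15, 20), (15, 27), (15, 28)]

Answer: no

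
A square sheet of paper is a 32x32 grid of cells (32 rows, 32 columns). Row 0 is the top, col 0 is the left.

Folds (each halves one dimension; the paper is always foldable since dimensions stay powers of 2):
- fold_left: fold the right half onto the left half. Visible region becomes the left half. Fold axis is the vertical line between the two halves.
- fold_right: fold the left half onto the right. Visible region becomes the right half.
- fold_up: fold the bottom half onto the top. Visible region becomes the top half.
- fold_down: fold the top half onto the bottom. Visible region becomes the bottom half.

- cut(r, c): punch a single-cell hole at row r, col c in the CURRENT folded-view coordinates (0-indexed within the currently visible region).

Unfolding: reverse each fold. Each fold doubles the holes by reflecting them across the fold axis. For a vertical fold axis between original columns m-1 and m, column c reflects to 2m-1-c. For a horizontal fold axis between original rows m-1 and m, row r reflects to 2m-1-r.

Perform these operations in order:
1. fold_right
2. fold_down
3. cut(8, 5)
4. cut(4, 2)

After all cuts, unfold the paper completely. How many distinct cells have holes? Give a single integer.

Op 1 fold_right: fold axis v@16; visible region now rows[0,32) x cols[16,32) = 32x16
Op 2 fold_down: fold axis h@16; visible region now rows[16,32) x cols[16,32) = 16x16
Op 3 cut(8, 5): punch at orig (24,21); cuts so far [(24, 21)]; region rows[16,32) x cols[16,32) = 16x16
Op 4 cut(4, 2): punch at orig (20,18); cuts so far [(20, 18), (24, 21)]; region rows[16,32) x cols[16,32) = 16x16
Unfold 1 (reflect across h@16): 4 holes -> [(7, 21), (11, 18), (20, 18), (24, 21)]
Unfold 2 (reflect across v@16): 8 holes -> [(7, 10), (7, 21), (11, 13), (11, 18), (20, 13), (20, 18), (24, 10), (24, 21)]

Answer: 8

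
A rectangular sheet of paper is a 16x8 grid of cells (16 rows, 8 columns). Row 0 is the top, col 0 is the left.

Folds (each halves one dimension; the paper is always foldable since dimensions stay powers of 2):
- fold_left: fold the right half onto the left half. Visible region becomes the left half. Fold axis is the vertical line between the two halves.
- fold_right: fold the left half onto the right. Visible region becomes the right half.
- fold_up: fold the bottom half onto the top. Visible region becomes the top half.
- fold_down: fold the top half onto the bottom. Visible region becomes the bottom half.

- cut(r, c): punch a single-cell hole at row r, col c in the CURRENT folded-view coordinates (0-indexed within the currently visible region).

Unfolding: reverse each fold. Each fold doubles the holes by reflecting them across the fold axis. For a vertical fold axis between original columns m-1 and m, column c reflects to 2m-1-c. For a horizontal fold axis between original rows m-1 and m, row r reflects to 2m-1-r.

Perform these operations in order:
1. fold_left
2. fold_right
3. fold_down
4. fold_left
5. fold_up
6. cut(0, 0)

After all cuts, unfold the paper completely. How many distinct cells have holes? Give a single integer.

Answer: 32

Derivation:
Op 1 fold_left: fold axis v@4; visible region now rows[0,16) x cols[0,4) = 16x4
Op 2 fold_right: fold axis v@2; visible region now rows[0,16) x cols[2,4) = 16x2
Op 3 fold_down: fold axis h@8; visible region now rows[8,16) x cols[2,4) = 8x2
Op 4 fold_left: fold axis v@3; visible region now rows[8,16) x cols[2,3) = 8x1
Op 5 fold_up: fold axis h@12; visible region now rows[8,12) x cols[2,3) = 4x1
Op 6 cut(0, 0): punch at orig (8,2); cuts so far [(8, 2)]; region rows[8,12) x cols[2,3) = 4x1
Unfold 1 (reflect across h@12): 2 holes -> [(8, 2), (15, 2)]
Unfold 2 (reflect across v@3): 4 holes -> [(8, 2), (8, 3), (15, 2), (15, 3)]
Unfold 3 (reflect across h@8): 8 holes -> [(0, 2), (0, 3), (7, 2), (7, 3), (8, 2), (8, 3), (15, 2), (15, 3)]
Unfold 4 (reflect across v@2): 16 holes -> [(0, 0), (0, 1), (0, 2), (0, 3), (7, 0), (7, 1), (7, 2), (7, 3), (8, 0), (8, 1), (8, 2), (8, 3), (15, 0), (15, 1), (15, 2), (15, 3)]
Unfold 5 (reflect across v@4): 32 holes -> [(0, 0), (0, 1), (0, 2), (0, 3), (0, 4), (0, 5), (0, 6), (0, 7), (7, 0), (7, 1), (7, 2), (7, 3), (7, 4), (7, 5), (7, 6), (7, 7), (8, 0), (8, 1), (8, 2), (8, 3), (8, 4), (8, 5), (8, 6), (8, 7), (15, 0), (15, 1), (15, 2), (15, 3), (15, 4), (15, 5), (15, 6), (15, 7)]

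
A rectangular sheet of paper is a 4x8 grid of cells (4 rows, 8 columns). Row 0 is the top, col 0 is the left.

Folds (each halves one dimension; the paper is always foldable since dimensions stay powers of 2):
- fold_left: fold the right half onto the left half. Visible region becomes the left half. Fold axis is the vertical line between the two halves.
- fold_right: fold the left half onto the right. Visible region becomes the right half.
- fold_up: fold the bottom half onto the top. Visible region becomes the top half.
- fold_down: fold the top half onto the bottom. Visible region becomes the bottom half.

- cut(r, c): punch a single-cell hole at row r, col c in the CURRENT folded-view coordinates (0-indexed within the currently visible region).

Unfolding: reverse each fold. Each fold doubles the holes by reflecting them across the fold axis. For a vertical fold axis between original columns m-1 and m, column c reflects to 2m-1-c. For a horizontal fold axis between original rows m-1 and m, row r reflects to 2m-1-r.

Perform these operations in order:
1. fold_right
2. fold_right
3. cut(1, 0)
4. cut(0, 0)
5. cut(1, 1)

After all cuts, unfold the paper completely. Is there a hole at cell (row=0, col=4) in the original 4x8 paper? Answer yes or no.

Op 1 fold_right: fold axis v@4; visible region now rows[0,4) x cols[4,8) = 4x4
Op 2 fold_right: fold axis v@6; visible region now rows[0,4) x cols[6,8) = 4x2
Op 3 cut(1, 0): punch at orig (1,6); cuts so far [(1, 6)]; region rows[0,4) x cols[6,8) = 4x2
Op 4 cut(0, 0): punch at orig (0,6); cuts so far [(0, 6), (1, 6)]; region rows[0,4) x cols[6,8) = 4x2
Op 5 cut(1, 1): punch at orig (1,7); cuts so far [(0, 6), (1, 6), (1, 7)]; region rows[0,4) x cols[6,8) = 4x2
Unfold 1 (reflect across v@6): 6 holes -> [(0, 5), (0, 6), (1, 4), (1, 5), (1, 6), (1, 7)]
Unfold 2 (reflect across v@4): 12 holes -> [(0, 1), (0, 2), (0, 5), (0, 6), (1, 0), (1, 1), (1, 2), (1, 3), (1, 4), (1, 5), (1, 6), (1, 7)]
Holes: [(0, 1), (0, 2), (0, 5), (0, 6), (1, 0), (1, 1), (1, 2), (1, 3), (1, 4), (1, 5), (1, 6), (1, 7)]

Answer: no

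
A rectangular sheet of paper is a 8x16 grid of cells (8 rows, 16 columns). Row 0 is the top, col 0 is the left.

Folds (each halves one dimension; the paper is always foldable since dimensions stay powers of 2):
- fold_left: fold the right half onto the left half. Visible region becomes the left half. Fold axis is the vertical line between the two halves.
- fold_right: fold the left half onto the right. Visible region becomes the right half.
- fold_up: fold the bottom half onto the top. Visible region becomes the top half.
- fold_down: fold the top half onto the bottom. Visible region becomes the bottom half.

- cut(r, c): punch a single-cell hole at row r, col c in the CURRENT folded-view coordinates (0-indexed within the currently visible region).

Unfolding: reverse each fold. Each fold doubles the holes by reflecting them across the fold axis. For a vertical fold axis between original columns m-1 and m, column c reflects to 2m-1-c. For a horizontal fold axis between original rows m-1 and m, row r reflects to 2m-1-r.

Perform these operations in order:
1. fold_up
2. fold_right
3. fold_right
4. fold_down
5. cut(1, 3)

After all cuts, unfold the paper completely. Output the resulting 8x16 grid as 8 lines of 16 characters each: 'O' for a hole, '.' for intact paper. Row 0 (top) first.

Op 1 fold_up: fold axis h@4; visible region now rows[0,4) x cols[0,16) = 4x16
Op 2 fold_right: fold axis v@8; visible region now rows[0,4) x cols[8,16) = 4x8
Op 3 fold_right: fold axis v@12; visible region now rows[0,4) x cols[12,16) = 4x4
Op 4 fold_down: fold axis h@2; visible region now rows[2,4) x cols[12,16) = 2x4
Op 5 cut(1, 3): punch at orig (3,15); cuts so far [(3, 15)]; region rows[2,4) x cols[12,16) = 2x4
Unfold 1 (reflect across h@2): 2 holes -> [(0, 15), (3, 15)]
Unfold 2 (reflect across v@12): 4 holes -> [(0, 8), (0, 15), (3, 8), (3, 15)]
Unfold 3 (reflect across v@8): 8 holes -> [(0, 0), (0, 7), (0, 8), (0, 15), (3, 0), (3, 7), (3, 8), (3, 15)]
Unfold 4 (reflect across h@4): 16 holes -> [(0, 0), (0, 7), (0, 8), (0, 15), (3, 0), (3, 7), (3, 8), (3, 15), (4, 0), (4, 7), (4, 8), (4, 15), (7, 0), (7, 7), (7, 8), (7, 15)]

Answer: O......OO......O
................
................
O......OO......O
O......OO......O
................
................
O......OO......O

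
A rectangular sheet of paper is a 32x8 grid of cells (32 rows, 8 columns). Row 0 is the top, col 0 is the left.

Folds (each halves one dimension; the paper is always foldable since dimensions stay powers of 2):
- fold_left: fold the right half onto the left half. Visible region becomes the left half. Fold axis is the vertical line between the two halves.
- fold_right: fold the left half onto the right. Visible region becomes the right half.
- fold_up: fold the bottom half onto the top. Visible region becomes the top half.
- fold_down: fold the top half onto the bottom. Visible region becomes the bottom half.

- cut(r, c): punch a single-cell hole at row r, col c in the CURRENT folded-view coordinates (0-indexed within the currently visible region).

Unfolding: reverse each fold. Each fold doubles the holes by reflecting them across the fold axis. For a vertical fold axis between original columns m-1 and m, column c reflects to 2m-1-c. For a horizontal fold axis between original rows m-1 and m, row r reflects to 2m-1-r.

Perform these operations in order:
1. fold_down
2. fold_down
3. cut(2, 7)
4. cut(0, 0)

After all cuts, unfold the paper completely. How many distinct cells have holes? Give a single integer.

Answer: 8

Derivation:
Op 1 fold_down: fold axis h@16; visible region now rows[16,32) x cols[0,8) = 16x8
Op 2 fold_down: fold axis h@24; visible region now rows[24,32) x cols[0,8) = 8x8
Op 3 cut(2, 7): punch at orig (26,7); cuts so far [(26, 7)]; region rows[24,32) x cols[0,8) = 8x8
Op 4 cut(0, 0): punch at orig (24,0); cuts so far [(24, 0), (26, 7)]; region rows[24,32) x cols[0,8) = 8x8
Unfold 1 (reflect across h@24): 4 holes -> [(21, 7), (23, 0), (24, 0), (26, 7)]
Unfold 2 (reflect across h@16): 8 holes -> [(5, 7), (7, 0), (8, 0), (10, 7), (21, 7), (23, 0), (24, 0), (26, 7)]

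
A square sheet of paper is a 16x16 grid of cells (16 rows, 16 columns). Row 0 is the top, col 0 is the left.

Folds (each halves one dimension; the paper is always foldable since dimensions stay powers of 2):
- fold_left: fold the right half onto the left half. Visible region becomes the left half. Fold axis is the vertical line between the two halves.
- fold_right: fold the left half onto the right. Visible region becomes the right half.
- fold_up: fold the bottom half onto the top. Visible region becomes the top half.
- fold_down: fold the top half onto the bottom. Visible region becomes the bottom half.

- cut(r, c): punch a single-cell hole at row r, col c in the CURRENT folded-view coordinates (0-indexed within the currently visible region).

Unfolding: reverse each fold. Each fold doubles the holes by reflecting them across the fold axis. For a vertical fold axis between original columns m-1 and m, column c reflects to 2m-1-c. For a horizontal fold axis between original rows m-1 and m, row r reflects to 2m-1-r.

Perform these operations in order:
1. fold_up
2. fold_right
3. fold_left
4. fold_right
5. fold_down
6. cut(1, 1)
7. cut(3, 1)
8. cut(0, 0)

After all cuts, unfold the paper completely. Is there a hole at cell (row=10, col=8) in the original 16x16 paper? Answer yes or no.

Answer: yes

Derivation:
Op 1 fold_up: fold axis h@8; visible region now rows[0,8) x cols[0,16) = 8x16
Op 2 fold_right: fold axis v@8; visible region now rows[0,8) x cols[8,16) = 8x8
Op 3 fold_left: fold axis v@12; visible region now rows[0,8) x cols[8,12) = 8x4
Op 4 fold_right: fold axis v@10; visible region now rows[0,8) x cols[10,12) = 8x2
Op 5 fold_down: fold axis h@4; visible region now rows[4,8) x cols[10,12) = 4x2
Op 6 cut(1, 1): punch at orig (5,11); cuts so far [(5, 11)]; region rows[4,8) x cols[10,12) = 4x2
Op 7 cut(3, 1): punch at orig (7,11); cuts so far [(5, 11), (7, 11)]; region rows[4,8) x cols[10,12) = 4x2
Op 8 cut(0, 0): punch at orig (4,10); cuts so far [(4, 10), (5, 11), (7, 11)]; region rows[4,8) x cols[10,12) = 4x2
Unfold 1 (reflect across h@4): 6 holes -> [(0, 11), (2, 11), (3, 10), (4, 10), (5, 11), (7, 11)]
Unfold 2 (reflect across v@10): 12 holes -> [(0, 8), (0, 11), (2, 8), (2, 11), (3, 9), (3, 10), (4, 9), (4, 10), (5, 8), (5, 11), (7, 8), (7, 11)]
Unfold 3 (reflect across v@12): 24 holes -> [(0, 8), (0, 11), (0, 12), (0, 15), (2, 8), (2, 11), (2, 12), (2, 15), (3, 9), (3, 10), (3, 13), (3, 14), (4, 9), (4, 10), (4, 13), (4, 14), (5, 8), (5, 11), (5, 12), (5, 15), (7, 8), (7, 11), (7, 12), (7, 15)]
Unfold 4 (reflect across v@8): 48 holes -> [(0, 0), (0, 3), (0, 4), (0, 7), (0, 8), (0, 11), (0, 12), (0, 15), (2, 0), (2, 3), (2, 4), (2, 7), (2, 8), (2, 11), (2, 12), (2, 15), (3, 1), (3, 2), (3, 5), (3, 6), (3, 9), (3, 10), (3, 13), (3, 14), (4, 1), (4, 2), (4, 5), (4, 6), (4, 9), (4, 10), (4, 13), (4, 14), (5, 0), (5, 3), (5, 4), (5, 7), (5, 8), (5, 11), (5, 12), (5, 15), (7, 0), (7, 3), (7, 4), (7, 7), (7, 8), (7, 11), (7, 12), (7, 15)]
Unfold 5 (reflect across h@8): 96 holes -> [(0, 0), (0, 3), (0, 4), (0, 7), (0, 8), (0, 11), (0, 12), (0, 15), (2, 0), (2, 3), (2, 4), (2, 7), (2, 8), (2, 11), (2, 12), (2, 15), (3, 1), (3, 2), (3, 5), (3, 6), (3, 9), (3, 10), (3, 13), (3, 14), (4, 1), (4, 2), (4, 5), (4, 6), (4, 9), (4, 10), (4, 13), (4, 14), (5, 0), (5, 3), (5, 4), (5, 7), (5, 8), (5, 11), (5, 12), (5, 15), (7, 0), (7, 3), (7, 4), (7, 7), (7, 8), (7, 11), (7, 12), (7, 15), (8, 0), (8, 3), (8, 4), (8, 7), (8, 8), (8, 11), (8, 12), (8, 15), (10, 0), (10, 3), (10, 4), (10, 7), (10, 8), (10, 11), (10, 12), (10, 15), (11, 1), (11, 2), (11, 5), (11, 6), (11, 9), (11, 10), (11, 13), (11, 14), (12, 1), (12, 2), (12, 5), (12, 6), (12, 9), (12, 10), (12, 13), (12, 14), (13, 0), (13, 3), (13, 4), (13, 7), (13, 8), (13, 11), (13, 12), (13, 15), (15, 0), (15, 3), (15, 4), (15, 7), (15, 8), (15, 11), (15, 12), (15, 15)]
Holes: [(0, 0), (0, 3), (0, 4), (0, 7), (0, 8), (0, 11), (0, 12), (0, 15), (2, 0), (2, 3), (2, 4), (2, 7), (2, 8), (2, 11), (2, 12), (2, 15), (3, 1), (3, 2), (3, 5), (3, 6), (3, 9), (3, 10), (3, 13), (3, 14), (4, 1), (4, 2), (4, 5), (4, 6), (4, 9), (4, 10), (4, 13), (4, 14), (5, 0), (5, 3), (5, 4), (5, 7), (5, 8), (5, 11), (5, 12), (5, 15), (7, 0), (7, 3), (7, 4), (7, 7), (7, 8), (7, 11), (7, 12), (7, 15), (8, 0), (8, 3), (8, 4), (8, 7), (8, 8), (8, 11), (8, 12), (8, 15), (10, 0), (10, 3), (10, 4), (10, 7), (10, 8), (10, 11), (10, 12), (10, 15), (11, 1), (11, 2), (11, 5), (11, 6), (11, 9), (11, 10), (11, 13), (11, 14), (12, 1), (12, 2), (12, 5), (12, 6), (12, 9), (12, 10), (12, 13), (12, 14), (13, 0), (13, 3), (13, 4), (13, 7), (13, 8), (13, 11), (13, 12), (13, 15), (15, 0), (15, 3), (15, 4), (15, 7), (15, 8), (15, 11), (15, 12), (15, 15)]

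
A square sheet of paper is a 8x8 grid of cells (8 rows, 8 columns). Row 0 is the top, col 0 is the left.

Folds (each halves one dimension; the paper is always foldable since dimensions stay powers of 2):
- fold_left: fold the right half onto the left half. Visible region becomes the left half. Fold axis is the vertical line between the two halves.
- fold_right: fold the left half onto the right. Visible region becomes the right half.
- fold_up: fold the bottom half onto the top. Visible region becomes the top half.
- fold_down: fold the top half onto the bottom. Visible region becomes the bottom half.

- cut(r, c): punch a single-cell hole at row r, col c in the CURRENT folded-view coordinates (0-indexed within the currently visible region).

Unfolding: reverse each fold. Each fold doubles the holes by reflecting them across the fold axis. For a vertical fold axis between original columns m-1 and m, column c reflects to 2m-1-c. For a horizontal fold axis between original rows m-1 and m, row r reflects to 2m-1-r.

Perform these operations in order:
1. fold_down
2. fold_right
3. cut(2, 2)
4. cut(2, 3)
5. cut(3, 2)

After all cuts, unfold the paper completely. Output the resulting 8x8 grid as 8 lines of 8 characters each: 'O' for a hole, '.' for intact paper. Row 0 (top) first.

Op 1 fold_down: fold axis h@4; visible region now rows[4,8) x cols[0,8) = 4x8
Op 2 fold_right: fold axis v@4; visible region now rows[4,8) x cols[4,8) = 4x4
Op 3 cut(2, 2): punch at orig (6,6); cuts so far [(6, 6)]; region rows[4,8) x cols[4,8) = 4x4
Op 4 cut(2, 3): punch at orig (6,7); cuts so far [(6, 6), (6, 7)]; region rows[4,8) x cols[4,8) = 4x4
Op 5 cut(3, 2): punch at orig (7,6); cuts so far [(6, 6), (6, 7), (7, 6)]; region rows[4,8) x cols[4,8) = 4x4
Unfold 1 (reflect across v@4): 6 holes -> [(6, 0), (6, 1), (6, 6), (6, 7), (7, 1), (7, 6)]
Unfold 2 (reflect across h@4): 12 holes -> [(0, 1), (0, 6), (1, 0), (1, 1), (1, 6), (1, 7), (6, 0), (6, 1), (6, 6), (6, 7), (7, 1), (7, 6)]

Answer: .O....O.
OO....OO
........
........
........
........
OO....OO
.O....O.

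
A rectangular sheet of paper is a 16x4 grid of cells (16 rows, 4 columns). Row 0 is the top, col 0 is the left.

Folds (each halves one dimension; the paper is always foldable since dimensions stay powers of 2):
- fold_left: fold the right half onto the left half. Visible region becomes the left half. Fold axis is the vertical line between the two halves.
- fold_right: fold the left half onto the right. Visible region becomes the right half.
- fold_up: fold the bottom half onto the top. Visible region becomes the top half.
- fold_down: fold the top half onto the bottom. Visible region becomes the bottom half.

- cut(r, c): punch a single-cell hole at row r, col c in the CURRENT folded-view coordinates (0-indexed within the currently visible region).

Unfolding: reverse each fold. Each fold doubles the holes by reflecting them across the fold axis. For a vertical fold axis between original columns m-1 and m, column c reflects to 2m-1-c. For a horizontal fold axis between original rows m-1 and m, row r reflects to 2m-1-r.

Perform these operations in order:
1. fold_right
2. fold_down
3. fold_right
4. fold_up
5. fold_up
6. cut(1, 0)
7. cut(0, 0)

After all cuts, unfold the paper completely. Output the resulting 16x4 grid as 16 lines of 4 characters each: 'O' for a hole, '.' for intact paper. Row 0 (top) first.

Op 1 fold_right: fold axis v@2; visible region now rows[0,16) x cols[2,4) = 16x2
Op 2 fold_down: fold axis h@8; visible region now rows[8,16) x cols[2,4) = 8x2
Op 3 fold_right: fold axis v@3; visible region now rows[8,16) x cols[3,4) = 8x1
Op 4 fold_up: fold axis h@12; visible region now rows[8,12) x cols[3,4) = 4x1
Op 5 fold_up: fold axis h@10; visible region now rows[8,10) x cols[3,4) = 2x1
Op 6 cut(1, 0): punch at orig (9,3); cuts so far [(9, 3)]; region rows[8,10) x cols[3,4) = 2x1
Op 7 cut(0, 0): punch at orig (8,3); cuts so far [(8, 3), (9, 3)]; region rows[8,10) x cols[3,4) = 2x1
Unfold 1 (reflect across h@10): 4 holes -> [(8, 3), (9, 3), (10, 3), (11, 3)]
Unfold 2 (reflect across h@12): 8 holes -> [(8, 3), (9, 3), (10, 3), (11, 3), (12, 3), (13, 3), (14, 3), (15, 3)]
Unfold 3 (reflect across v@3): 16 holes -> [(8, 2), (8, 3), (9, 2), (9, 3), (10, 2), (10, 3), (11, 2), (11, 3), (12, 2), (12, 3), (13, 2), (13, 3), (14, 2), (14, 3), (15, 2), (15, 3)]
Unfold 4 (reflect across h@8): 32 holes -> [(0, 2), (0, 3), (1, 2), (1, 3), (2, 2), (2, 3), (3, 2), (3, 3), (4, 2), (4, 3), (5, 2), (5, 3), (6, 2), (6, 3), (7, 2), (7, 3), (8, 2), (8, 3), (9, 2), (9, 3), (10, 2), (10, 3), (11, 2), (11, 3), (12, 2), (12, 3), (13, 2), (13, 3), (14, 2), (14, 3), (15, 2), (15, 3)]
Unfold 5 (reflect across v@2): 64 holes -> [(0, 0), (0, 1), (0, 2), (0, 3), (1, 0), (1, 1), (1, 2), (1, 3), (2, 0), (2, 1), (2, 2), (2, 3), (3, 0), (3, 1), (3, 2), (3, 3), (4, 0), (4, 1), (4, 2), (4, 3), (5, 0), (5, 1), (5, 2), (5, 3), (6, 0), (6, 1), (6, 2), (6, 3), (7, 0), (7, 1), (7, 2), (7, 3), (8, 0), (8, 1), (8, 2), (8, 3), (9, 0), (9, 1), (9, 2), (9, 3), (10, 0), (10, 1), (10, 2), (10, 3), (11, 0), (11, 1), (11, 2), (11, 3), (12, 0), (12, 1), (12, 2), (12, 3), (13, 0), (13, 1), (13, 2), (13, 3), (14, 0), (14, 1), (14, 2), (14, 3), (15, 0), (15, 1), (15, 2), (15, 3)]

Answer: OOOO
OOOO
OOOO
OOOO
OOOO
OOOO
OOOO
OOOO
OOOO
OOOO
OOOO
OOOO
OOOO
OOOO
OOOO
OOOO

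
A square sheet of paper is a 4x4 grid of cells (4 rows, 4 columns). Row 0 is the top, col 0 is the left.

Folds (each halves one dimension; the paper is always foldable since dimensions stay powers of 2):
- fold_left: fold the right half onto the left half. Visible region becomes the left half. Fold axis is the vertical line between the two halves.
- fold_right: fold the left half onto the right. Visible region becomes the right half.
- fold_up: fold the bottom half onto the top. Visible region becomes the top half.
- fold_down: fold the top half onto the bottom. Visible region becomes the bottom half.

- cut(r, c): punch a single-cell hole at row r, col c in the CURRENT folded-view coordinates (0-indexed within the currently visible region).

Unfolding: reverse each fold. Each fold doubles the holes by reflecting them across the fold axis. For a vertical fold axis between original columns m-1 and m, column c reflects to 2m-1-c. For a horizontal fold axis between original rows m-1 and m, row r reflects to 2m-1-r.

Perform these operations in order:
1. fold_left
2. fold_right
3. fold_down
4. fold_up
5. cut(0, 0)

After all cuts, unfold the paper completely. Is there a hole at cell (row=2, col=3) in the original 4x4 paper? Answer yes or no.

Op 1 fold_left: fold axis v@2; visible region now rows[0,4) x cols[0,2) = 4x2
Op 2 fold_right: fold axis v@1; visible region now rows[0,4) x cols[1,2) = 4x1
Op 3 fold_down: fold axis h@2; visible region now rows[2,4) x cols[1,2) = 2x1
Op 4 fold_up: fold axis h@3; visible region now rows[2,3) x cols[1,2) = 1x1
Op 5 cut(0, 0): punch at orig (2,1); cuts so far [(2, 1)]; region rows[2,3) x cols[1,2) = 1x1
Unfold 1 (reflect across h@3): 2 holes -> [(2, 1), (3, 1)]
Unfold 2 (reflect across h@2): 4 holes -> [(0, 1), (1, 1), (2, 1), (3, 1)]
Unfold 3 (reflect across v@1): 8 holes -> [(0, 0), (0, 1), (1, 0), (1, 1), (2, 0), (2, 1), (3, 0), (3, 1)]
Unfold 4 (reflect across v@2): 16 holes -> [(0, 0), (0, 1), (0, 2), (0, 3), (1, 0), (1, 1), (1, 2), (1, 3), (2, 0), (2, 1), (2, 2), (2, 3), (3, 0), (3, 1), (3, 2), (3, 3)]
Holes: [(0, 0), (0, 1), (0, 2), (0, 3), (1, 0), (1, 1), (1, 2), (1, 3), (2, 0), (2, 1), (2, 2), (2, 3), (3, 0), (3, 1), (3, 2), (3, 3)]

Answer: yes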